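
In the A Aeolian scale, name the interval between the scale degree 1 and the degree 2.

major second

The scale runs A B C D E F G.
The scale degree 1 is A and the 2nd scale degree is B.
From A to B is 2 semitones, exactly the major second.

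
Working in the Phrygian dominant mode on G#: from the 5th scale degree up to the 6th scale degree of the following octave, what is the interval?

minor ninth

G# phrygian dominant: G# A B# C# D# E F#.
5th scale degree = D#; 6th scale degree (up an octave) = E.
From D# to E: 13 semitones over a ninth = minor.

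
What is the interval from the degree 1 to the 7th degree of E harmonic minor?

The scale runs E F# G A B C D#.
Degree 1 = E; 7th degree = D#.
E up to D# spans 7 letter names and 11 semitones — a major seventh.

major seventh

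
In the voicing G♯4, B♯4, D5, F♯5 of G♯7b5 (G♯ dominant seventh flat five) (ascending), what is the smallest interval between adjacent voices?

Adjacent intervals: G♯4→B♯4 = major third; B♯4→D5 = diminished third; D5→F♯5 = major third.
The smallest is B♯4 to D5, a diminished third (2 semitones).

diminished 3rd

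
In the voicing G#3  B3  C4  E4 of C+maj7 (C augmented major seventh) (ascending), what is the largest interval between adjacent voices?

major third

Adjacent intervals: G#3→B3 = minor third; B3→C4 = minor second; C4→E4 = major third.
The largest is C4 to E4, a major third (4 semitones).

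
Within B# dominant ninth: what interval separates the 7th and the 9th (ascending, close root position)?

M3

B#9 is spelled B#, D##, F##, A#, C##.
So we need the interval from A# up to C##.
From A# to C## is 4 semitones, exactly the major third.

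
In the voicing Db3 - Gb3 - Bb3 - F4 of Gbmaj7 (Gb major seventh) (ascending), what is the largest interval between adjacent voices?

Adjacent intervals: Db3→Gb3 = perfect fourth; Gb3→Bb3 = major third; Bb3→F4 = perfect fifth.
The largest is Bb3 to F4, a perfect fifth (7 semitones).

perfect fifth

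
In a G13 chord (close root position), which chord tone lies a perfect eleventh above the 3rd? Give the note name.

E

G13 is spelled G-B-D-F-A-E.
The 3rd is B. A perfect eleventh above B is E.
E is the chord's 13th.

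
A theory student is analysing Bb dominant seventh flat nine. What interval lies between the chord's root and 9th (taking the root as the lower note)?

The chord tones of Bb7b9 are Bb D F Ab Cb.
That puts Bb below Cb.
From Bb to Cb: 13 semitones over a ninth = minor.

m9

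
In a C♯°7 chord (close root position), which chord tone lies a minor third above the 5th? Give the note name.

Bb

The chord tones of C♯ diminished seventh are C♯ E G B♭.
The 5th is G. A minor third above G is B♭.
B♭ is the chord's 7th.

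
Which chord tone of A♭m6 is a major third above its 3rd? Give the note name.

The chord tones of A♭m6 (A♭ minor sixth) are A♭, C♭, E♭, F.
The 3rd is C♭. A major third above C♭ is E♭.
E♭ is the chord's 5th.

Eb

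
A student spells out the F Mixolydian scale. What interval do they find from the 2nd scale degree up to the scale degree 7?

The scale runs F G A B♭ C D E♭.
So we need the interval from G up to E♭.
From G to E♭: 8 semitones over a sixth = minor.

minor 6th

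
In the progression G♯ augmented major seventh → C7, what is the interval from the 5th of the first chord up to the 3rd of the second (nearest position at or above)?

The 5th of G♯ augmented major seventh is D𝄪; the 3rd of C7 is E.
From D𝄪 to E: 0 semitones over a second = diminished.

diminished second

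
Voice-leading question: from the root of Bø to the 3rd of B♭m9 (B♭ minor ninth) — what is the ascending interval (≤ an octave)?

diminished 3rd

The root of Bø is B; the 3rd of B♭m9 (B♭ minor ninth) is D♭.
B up to D♭ is 2 semitones, a whole step narrower than a major third, so the interval is diminished.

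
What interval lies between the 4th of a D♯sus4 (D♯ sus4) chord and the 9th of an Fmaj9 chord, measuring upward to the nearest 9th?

diminished 8th

The 4th of D♯sus4 (D♯ sus4) is G♯; the 9th of Fmaj9 is G.
G♯ up to G is 11 semitones, a half step narrower than a perfect octave, so the interval is diminished.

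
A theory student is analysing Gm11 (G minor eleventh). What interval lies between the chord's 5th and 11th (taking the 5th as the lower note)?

minor seventh

Gm11 is spelled G–B♭–D–F–A–C.
5th = D; 11th = C.
7 letter names make it a seventh; at 10 semitones (a half step narrower than major) the quality is minor.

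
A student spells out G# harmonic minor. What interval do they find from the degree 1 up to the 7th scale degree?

The scale runs G# A# B C# D# E F##.
Degree 1 = G#; scale degree 7 = F##.
Counting 7 letters and 11 half steps from G# gives a major seventh.

major 7th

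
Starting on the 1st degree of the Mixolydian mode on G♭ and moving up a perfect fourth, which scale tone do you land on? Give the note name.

The scale is G♭ A♭ B♭ C♭ D♭ E♭ F♭.
The 1st degree is G♭; a perfect fourth above that is C♭ — scale degree 4.

Cb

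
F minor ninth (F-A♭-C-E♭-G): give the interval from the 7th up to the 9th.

major third

The 7th is E♭ and the 9th is G.
From E♭ to G is 4 semitones, exactly the major third.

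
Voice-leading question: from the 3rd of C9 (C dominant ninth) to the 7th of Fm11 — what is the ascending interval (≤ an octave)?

C9 (C dominant ninth) has E as its 3rd, and Fm11 has Eb as its 7th.
From E to Eb: 11 semitones over an octave = diminished.

diminished octave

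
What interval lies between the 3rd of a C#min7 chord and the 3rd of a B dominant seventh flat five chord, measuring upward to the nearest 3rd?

major seventh

The 3rd of C#min7 is E; the 3rd of B dominant seventh flat five is D#.
Counting 7 letters and 11 half steps from E gives a major seventh.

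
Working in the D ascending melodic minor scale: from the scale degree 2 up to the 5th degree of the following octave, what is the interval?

The scale runs D E F G A B C#.
So we need the interval from E up to A.
Counting 11 letters and 17 half steps from E gives a perfect eleventh.

perfect eleventh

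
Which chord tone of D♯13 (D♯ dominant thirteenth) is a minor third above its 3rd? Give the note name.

A#

D♯ dominant thirteenth: D♯, F𝄪, A♯, C♯, E♯, B♯.
The 3rd is F𝄪. A minor third above F𝄪 is A♯.
A♯ is the chord's 5th.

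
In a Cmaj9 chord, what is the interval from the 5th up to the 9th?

perfect fifth

Spelling the chord: C-E-G-B-D.
5th = G; 9th = D.
From G to D is 7 semitones, exactly the perfect fifth.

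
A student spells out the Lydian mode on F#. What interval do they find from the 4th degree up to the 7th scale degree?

Spelling the Lydian mode on F#: F# G# A# B# C# D# E#.
That puts B# below E#.
From B# to E# is 5 semitones, exactly the perfect fourth.

P4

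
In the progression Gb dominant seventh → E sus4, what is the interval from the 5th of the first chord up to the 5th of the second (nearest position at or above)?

Gb dominant seventh has Db as its 5th, and E sus4 has B as its 5th.
From Db to B: 10 semitones over a sixth = augmented.

augmented sixth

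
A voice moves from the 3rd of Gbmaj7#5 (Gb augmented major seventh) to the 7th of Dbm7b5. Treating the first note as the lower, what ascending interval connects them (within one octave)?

The 3rd of Gbmaj7#5 (Gb augmented major seventh) is Bb; the 7th of Dbm7b5 is Cb.
2 letter names make it a second; at 1 semitone (a half step narrower than major) the quality is minor.

minor 2nd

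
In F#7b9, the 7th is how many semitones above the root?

10

Spelling the chord: F#–A#–C#–E–G.
F# to E is a minor seventh: 10 semitones.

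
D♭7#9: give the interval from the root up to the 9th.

D♭ dominant seventh sharp nine: D♭, F, A♭, C♭, E.
Root = D♭; 9th = E.
D♭ up to E is 15 semitones, a half step wider than a major ninth, so the interval is augmented.

augmented ninth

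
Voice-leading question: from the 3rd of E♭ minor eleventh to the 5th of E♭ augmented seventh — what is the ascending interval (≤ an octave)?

E♭ minor eleventh has G♭ as its 3rd, and E♭ augmented seventh has B as its 5th.
From G♭ to B: 5 semitones over a third = augmented.

augmented 3rd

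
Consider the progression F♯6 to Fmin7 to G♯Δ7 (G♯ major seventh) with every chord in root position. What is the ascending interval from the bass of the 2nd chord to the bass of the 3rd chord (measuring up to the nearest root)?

The roots are F and G♯.
From F to G♯: 3 semitones over a second = augmented.

augmented 2nd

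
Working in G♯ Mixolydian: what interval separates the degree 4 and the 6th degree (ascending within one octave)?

major third

G♯ mixolydian: G♯ A♯ B♯ C♯ D♯ E♯ F♯.
Degree 4 = C♯; scale degree 6 = E♯.
C♯ up to E♯ spans 3 letter names and 4 semitones — a major third.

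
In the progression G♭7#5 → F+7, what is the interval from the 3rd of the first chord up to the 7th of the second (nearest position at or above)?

The 3rd of G♭7#5 is B♭; the 7th of F+7 is E♭.
Counting 4 letters and 5 half steps from B♭ gives a perfect fourth.

perfect fourth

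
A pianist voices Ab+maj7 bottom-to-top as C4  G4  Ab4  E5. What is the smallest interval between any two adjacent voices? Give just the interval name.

Adjacent intervals: C4→G4 = perfect fifth; G4→Ab4 = minor second; Ab4→E5 = augmented fifth.
The smallest is G4 to Ab4, a minor second (1 semitone).

minor 2nd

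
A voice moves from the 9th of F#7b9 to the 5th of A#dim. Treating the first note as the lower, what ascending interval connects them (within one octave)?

F#7b9 has G as its 9th, and A#dim has E as its 5th.
From G to E is 9 semitones, exactly the major sixth.

M6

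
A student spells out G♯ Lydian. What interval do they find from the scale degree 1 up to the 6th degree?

major sixth

Spelling G♯ Lydian: G♯ A♯ B♯ C𝄪 D♯ E♯ F𝄪.
The scale degree 1 is G♯ and the 6th degree is E♯.
From G♯ to E♯ is 9 semitones, exactly the major sixth.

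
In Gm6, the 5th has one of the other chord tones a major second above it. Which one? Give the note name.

Gmin6 (G minor sixth) is spelled G, B♭, D, E.
The 5th is D. A major second above D is E.
E is the chord's 6th.

E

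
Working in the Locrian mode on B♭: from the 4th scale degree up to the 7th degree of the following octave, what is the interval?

Spelling the Locrian mode on B♭: B♭ C♭ D♭ E♭ F♭ G♭ A♭.
That puts E♭ below A♭.
Counting 11 letters and 17 half steps from E♭ gives a perfect eleventh.

perfect eleventh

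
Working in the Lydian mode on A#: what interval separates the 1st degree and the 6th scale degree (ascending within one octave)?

The scale runs A# B# C## D## E# F## G##.
That puts A# below F##.
A# up to F## spans 6 letter names and 9 semitones — a major sixth.

major 6th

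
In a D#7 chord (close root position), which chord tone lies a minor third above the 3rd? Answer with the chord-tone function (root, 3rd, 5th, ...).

Spelling the chord: D# F## A# C#.
The 3rd is F##. A minor third above F## is A#.
A# is the chord's 5th.

5th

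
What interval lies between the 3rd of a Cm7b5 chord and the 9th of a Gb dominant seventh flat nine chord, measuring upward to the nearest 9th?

Cm7b5 has Eb as its 3rd, and Gb dominant seventh flat nine has Abb as its 9th.
Eb up to Abb is 4 semitones, a half step narrower than a perfect fourth, so the interval is diminished.

diminished 4th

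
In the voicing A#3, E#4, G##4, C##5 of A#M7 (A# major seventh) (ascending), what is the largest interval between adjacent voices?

Adjacent intervals: A#3→E#4 = perfect fifth; E#4→G##4 = major third; G##4→C##5 = perfect fourth.
The largest is A#3 to E#4, a perfect fifth (7 semitones).

perfect fifth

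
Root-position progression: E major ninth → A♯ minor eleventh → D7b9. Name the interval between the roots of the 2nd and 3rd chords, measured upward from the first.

diminished fourth

The roots are A♯ and D.
From A♯ to D: 4 semitones over a fourth = diminished.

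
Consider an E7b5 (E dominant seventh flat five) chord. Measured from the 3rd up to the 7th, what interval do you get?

d5

The chord tones of E7b5 (E dominant seventh flat five) are E G# Bb D.
So we need the interval from G# up to D.
From G# to D: 6 semitones over a fifth = diminished.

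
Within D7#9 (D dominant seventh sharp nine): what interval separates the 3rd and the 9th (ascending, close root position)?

D7#9: D-F#-A-C-E#.
So we need the interval from F# up to E#.
Counting 7 letters and 11 half steps from F# gives a major seventh.

major seventh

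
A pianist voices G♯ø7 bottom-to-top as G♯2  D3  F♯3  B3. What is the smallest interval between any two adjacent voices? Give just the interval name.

major third

Adjacent intervals: G♯2→D3 = diminished fifth; D3→F♯3 = major third; F♯3→B3 = perfect fourth.
The smallest is D3 to F♯3, a major third (4 semitones).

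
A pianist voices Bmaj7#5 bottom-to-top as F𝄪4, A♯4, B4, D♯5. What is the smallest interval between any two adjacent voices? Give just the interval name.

minor second

Adjacent intervals: F𝄪4→A♯4 = minor third; A♯4→B4 = minor second; B4→D♯5 = major third.
The smallest is A♯4 to B4, a minor second (1 semitone).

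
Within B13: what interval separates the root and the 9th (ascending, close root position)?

Spelling the chord: B D♯ F♯ A C♯ G♯.
The root is B and the 9th is C♯.
From B to C♯ is 14 semitones, exactly the major ninth.

major 9th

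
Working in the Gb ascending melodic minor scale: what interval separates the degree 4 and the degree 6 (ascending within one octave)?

major 3rd

The scale runs Gb Ab Bbb Cb Db Eb F.
So we need the interval from Cb up to Eb.
Counting 3 letters and 4 half steps from Cb gives a major third.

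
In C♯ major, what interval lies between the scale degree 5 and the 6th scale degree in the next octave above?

Spelling C♯ major: C♯ D♯ E♯ F♯ G♯ A♯ B♯.
Scale degree 5 = G♯; 6th degree (up an octave) = A♯.
From G♯ to A♯ is 14 semitones, exactly the major ninth.

major ninth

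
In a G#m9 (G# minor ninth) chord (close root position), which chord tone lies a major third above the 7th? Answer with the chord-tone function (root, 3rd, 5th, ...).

The chord tones of G#m9 (G# minor ninth) are G# B D# F# A#.
The 7th is F#. A major third above F# is A#.
A# is the chord's 9th.

9th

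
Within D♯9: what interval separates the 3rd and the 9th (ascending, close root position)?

D♯ dominant ninth: D♯, F𝄪, A♯, C♯, E♯.
3rd = F𝄪; 9th = E♯.
7 letter names make it a seventh; at 10 semitones (a half step narrower than major) the quality is minor.

minor 7th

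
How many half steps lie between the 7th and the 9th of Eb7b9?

The chord tones of Eb dominant seventh flat nine are Eb G Bb Db Fb.
Db to Fb is a minor third: 3 semitones.

3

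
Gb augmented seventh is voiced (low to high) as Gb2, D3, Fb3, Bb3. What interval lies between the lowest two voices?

A5

Those voices are Gb2 and D3.
Gb up to D is 8 semitones, a half step wider than a perfect fifth, so the interval is augmented.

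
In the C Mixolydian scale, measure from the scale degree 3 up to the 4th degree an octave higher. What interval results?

Spelling the C Mixolydian scale: C D E F G A Bb.
That puts E below F.
From E to F: 13 semitones over a ninth = minor.

m9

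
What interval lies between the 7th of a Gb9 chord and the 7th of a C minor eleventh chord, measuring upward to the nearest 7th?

augmented fourth

Gb9 has Fb as its 7th, and C minor eleventh has Bb as its 7th.
4 letter names make it a fourth; at 6 semitones (a half step wider than perfect) the quality is augmented.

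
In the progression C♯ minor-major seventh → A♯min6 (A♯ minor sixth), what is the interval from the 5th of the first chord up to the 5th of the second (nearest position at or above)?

major sixth

C♯ minor-major seventh has G♯ as its 5th, and A♯min6 (A♯ minor sixth) has E♯ as its 5th.
G♯ up to E♯ spans 6 letter names and 9 semitones — a major sixth.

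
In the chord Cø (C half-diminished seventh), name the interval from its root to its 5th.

Cø is spelled C, E♭, G♭, B♭.
Root = C; 5th = G♭.
C up to G♭ is 6 semitones, a half step narrower than a perfect fifth, so the interval is diminished.

diminished fifth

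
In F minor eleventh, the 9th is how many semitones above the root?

F minor eleventh is spelled F A♭ C E♭ G B♭.
F to G is a major ninth: 14 semitones.

14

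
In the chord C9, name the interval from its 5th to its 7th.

Spelling the chord: C, E, G, Bb, D.
5th = G; 7th = Bb.
3 letter names make it a third; at 3 semitones (a half step narrower than major) the quality is minor.

m3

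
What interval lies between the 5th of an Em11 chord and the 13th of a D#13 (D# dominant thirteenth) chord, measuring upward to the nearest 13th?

augmented unison

Em11 has B as its 5th, and D#13 (D# dominant thirteenth) has B# as its 13th.
From B to B#: 1 semitone over a unison = augmented.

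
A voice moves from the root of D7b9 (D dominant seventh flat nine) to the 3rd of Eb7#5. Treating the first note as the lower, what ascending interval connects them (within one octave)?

perfect 4th

D7b9 (D dominant seventh flat nine) has D as its root, and Eb7#5 has G as its 3rd.
D up to G spans 4 letter names and 5 semitones — a perfect fourth.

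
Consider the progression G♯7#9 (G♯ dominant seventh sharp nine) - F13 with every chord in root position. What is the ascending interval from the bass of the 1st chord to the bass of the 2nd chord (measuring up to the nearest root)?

The roots are G♯ and F.
G♯ up to F is 9 semitones, a whole step narrower than a major seventh, so the interval is diminished.

d7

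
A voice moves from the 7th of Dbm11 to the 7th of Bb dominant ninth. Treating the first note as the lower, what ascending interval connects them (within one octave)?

major sixth

The 7th of Dbm11 is Cb; the 7th of Bb dominant ninth is Ab.
Counting 6 letters and 9 half steps from Cb gives a major sixth.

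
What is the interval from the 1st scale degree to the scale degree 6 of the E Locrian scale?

minor sixth

The scale runs E F G A B♭ C D.
So we need the interval from E up to C.
E up to C is 8 semitones, a half step narrower than a major sixth, so the interval is minor.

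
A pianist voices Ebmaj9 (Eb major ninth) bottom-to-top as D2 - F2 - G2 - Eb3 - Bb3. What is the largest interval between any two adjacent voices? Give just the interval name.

minor sixth

Adjacent intervals: D2→F2 = minor third; F2→G2 = major second; G2→Eb3 = minor sixth; Eb3→Bb3 = perfect fifth.
The largest is G2 to Eb3, a minor sixth (8 semitones).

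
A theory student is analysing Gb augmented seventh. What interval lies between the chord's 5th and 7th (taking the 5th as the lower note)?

diminished 3rd

Gb+7: Gb, Bb, D, Fb.
So we need the interval from D up to Fb.
D up to Fb is 2 semitones, a whole step narrower than a major third, so the interval is diminished.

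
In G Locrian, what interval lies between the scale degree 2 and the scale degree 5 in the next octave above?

perfect eleventh

The scale runs G Ab Bb C Db Eb F.
That puts Ab below Db.
From Ab to Db is 17 semitones, exactly the perfect eleventh.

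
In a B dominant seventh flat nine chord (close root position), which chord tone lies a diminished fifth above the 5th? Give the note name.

B dominant seventh flat nine: B–D#–F#–A–C.
The 5th is F#. A diminished fifth above F# is C.
C is the chord's 9th.

C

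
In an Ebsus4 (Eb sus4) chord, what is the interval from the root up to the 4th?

The chord tones of Ebsus4 (Eb sus4) are Eb–Ab–Bb.
That puts Eb below Ab.
Counting 4 letters and 5 half steps from Eb gives a perfect fourth.

perfect fourth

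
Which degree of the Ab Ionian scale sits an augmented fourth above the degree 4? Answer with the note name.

The scale is Ab Bb C Db Eb F G.
The degree 4 is Db; an augmented fourth above that is G — scale degree 7.

G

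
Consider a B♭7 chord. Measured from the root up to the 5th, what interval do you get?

P5

B♭7 is spelled B♭-D-F-A♭.
That puts B♭ below F.
B♭ up to F spans 5 letter names and 7 semitones — a perfect fifth.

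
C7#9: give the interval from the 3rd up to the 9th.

The chord tones of C7#9 are C–E–G–Bb–D#.
So we need the interval from E up to D#.
From E to D# is 11 semitones, exactly the major seventh.

major seventh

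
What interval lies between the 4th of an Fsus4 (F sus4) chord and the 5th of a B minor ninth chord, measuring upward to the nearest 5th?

The 4th of Fsus4 (F sus4) is Bb; the 5th of B minor ninth is F#.
5 letter names make it a fifth; at 8 semitones (a half step wider than perfect) the quality is augmented.

augmented fifth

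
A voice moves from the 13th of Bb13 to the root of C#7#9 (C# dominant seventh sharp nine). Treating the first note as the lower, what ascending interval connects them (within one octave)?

augmented fourth

Bb13 has G as its 13th, and C#7#9 (C# dominant seventh sharp nine) has C# as its root.
G up to C# is 6 semitones, a half step wider than a perfect fourth, so the interval is augmented.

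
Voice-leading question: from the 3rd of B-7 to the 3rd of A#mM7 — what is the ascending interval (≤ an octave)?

B-7 has D as its 3rd, and A#mM7 has C# as its 3rd.
From D to C# is 11 semitones, exactly the major seventh.

major seventh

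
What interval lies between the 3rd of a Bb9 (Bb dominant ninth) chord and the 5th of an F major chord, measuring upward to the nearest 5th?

minor seventh

Bb9 (Bb dominant ninth) has D as its 3rd, and F major has C as its 5th.
D up to C is 10 semitones, a half step narrower than a major seventh, so the interval is minor.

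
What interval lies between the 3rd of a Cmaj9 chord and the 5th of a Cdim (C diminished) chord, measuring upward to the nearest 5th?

diminished third

Cmaj9 has E as its 3rd, and Cdim (C diminished) has G♭ as its 5th.
From E to G♭: 2 semitones over a third = diminished.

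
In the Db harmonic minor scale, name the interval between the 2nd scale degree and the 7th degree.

major 6th

Db harmonic minor: Db Eb Fb Gb Ab Bbb C.
So we need the interval from Eb up to C.
From Eb to C is 9 semitones, exactly the major sixth.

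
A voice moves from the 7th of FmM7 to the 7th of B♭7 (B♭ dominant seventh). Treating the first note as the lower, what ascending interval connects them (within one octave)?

d4

FmM7 has E as its 7th, and B♭7 (B♭ dominant seventh) has A♭ as its 7th.
From E to A♭: 4 semitones over a fourth = diminished.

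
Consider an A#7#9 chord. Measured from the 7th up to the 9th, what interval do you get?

Spelling the chord: A#-C##-E#-G#-B##.
So we need the interval from G# up to B##.
G# up to B## is 5 semitones, a half step wider than a major third, so the interval is augmented.

augmented 3rd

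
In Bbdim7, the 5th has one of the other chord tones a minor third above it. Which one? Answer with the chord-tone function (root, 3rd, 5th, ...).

Bb°7: Bb–Db–Fb–Abb.
The 5th is Fb. A minor third above Fb is Abb.
Abb is the chord's 7th.

7th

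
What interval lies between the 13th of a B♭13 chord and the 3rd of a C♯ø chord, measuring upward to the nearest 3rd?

The 13th of B♭13 is G; the 3rd of C♯ø is E.
Counting 6 letters and 9 half steps from G gives a major sixth.

M6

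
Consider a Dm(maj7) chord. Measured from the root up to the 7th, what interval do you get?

DmM7: D–F–A–C♯.
That puts D below C♯.
Counting 7 letters and 11 half steps from D gives a major seventh.

major seventh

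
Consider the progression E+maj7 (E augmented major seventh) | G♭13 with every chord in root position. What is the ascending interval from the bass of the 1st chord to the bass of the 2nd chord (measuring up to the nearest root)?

The roots are E and G♭.
E up to G♭ is 2 semitones, a whole step narrower than a major third, so the interval is diminished.

diminished third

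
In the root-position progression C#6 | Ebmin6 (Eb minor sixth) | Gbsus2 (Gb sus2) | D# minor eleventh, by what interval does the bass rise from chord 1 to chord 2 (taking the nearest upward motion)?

The roots are C# and Eb.
C# up to Eb is 2 semitones, a whole step narrower than a major third, so the interval is diminished.

diminished 3rd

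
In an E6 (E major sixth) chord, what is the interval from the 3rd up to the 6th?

perfect fourth

E major sixth: E-G♯-B-C♯.
The 3rd is G♯ and the 6th is C♯.
From G♯ to C♯ is 5 semitones, exactly the perfect fourth.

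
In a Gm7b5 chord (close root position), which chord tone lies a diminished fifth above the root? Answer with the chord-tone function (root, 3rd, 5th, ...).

5th

The chord tones of Gø are G B♭ D♭ F.
The root is G. A diminished fifth above G is D♭.
D♭ is the chord's 5th.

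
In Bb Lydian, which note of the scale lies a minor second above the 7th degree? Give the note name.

Bb

The scale is Bb C D E F G A.
The 7th degree is A; a minor second above that is Bb — scale degree 1.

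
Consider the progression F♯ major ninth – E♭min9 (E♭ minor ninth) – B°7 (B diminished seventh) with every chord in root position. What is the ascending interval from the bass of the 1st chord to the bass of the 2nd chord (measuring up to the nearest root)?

The roots are F♯ and E♭.
From F♯ to E♭: 9 semitones over a seventh = diminished.

diminished seventh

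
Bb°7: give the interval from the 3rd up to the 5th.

Bb°7 is spelled Bb, Db, Fb, Abb.
3rd = Db; 5th = Fb.
From Db to Fb: 3 semitones over a third = minor.

minor third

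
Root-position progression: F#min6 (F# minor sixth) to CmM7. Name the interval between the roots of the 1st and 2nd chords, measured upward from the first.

diminished fifth

The roots are F# and C.
From F# to C: 6 semitones over a fifth = diminished.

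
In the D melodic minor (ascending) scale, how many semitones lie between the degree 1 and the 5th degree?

7

The scale is D E F G A B C♯.
D up to A is a perfect fifth — 7 semitones.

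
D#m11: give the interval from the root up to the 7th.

minor 7th

The chord tones of D#m11 are D# F# A# C# E# G#.
Root = D#; 7th = C#.
7 letter names make it a seventh; at 10 semitones (a half step narrower than major) the quality is minor.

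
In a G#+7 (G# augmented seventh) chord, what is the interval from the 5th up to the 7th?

G#7#5: G#-B#-D##-F#.
So we need the interval from D## up to F#.
D## up to F# is 2 semitones, a whole step narrower than a major third, so the interval is diminished.

diminished third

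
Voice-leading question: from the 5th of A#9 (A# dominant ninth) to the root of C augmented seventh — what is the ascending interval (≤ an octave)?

diminished sixth

A#9 (A# dominant ninth) has E# as its 5th, and C augmented seventh has C as its root.
From E# to C: 7 semitones over a sixth = diminished.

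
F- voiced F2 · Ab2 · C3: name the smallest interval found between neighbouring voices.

minor 3rd

Adjacent intervals: F2→Ab2 = minor third; Ab2→C3 = major third.
The smallest is F2 to Ab2, a minor third (3 semitones).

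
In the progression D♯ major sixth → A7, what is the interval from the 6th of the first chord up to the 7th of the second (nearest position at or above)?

diminished 6th

D♯ major sixth has B♯ as its 6th, and A7 has G as its 7th.
B♯ up to G is 7 semitones, a whole step narrower than a major sixth, so the interval is diminished.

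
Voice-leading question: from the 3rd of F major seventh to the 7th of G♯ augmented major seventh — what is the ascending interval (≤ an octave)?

F major seventh has A as its 3rd, and G♯ augmented major seventh has F𝄪 as its 7th.
A up to F𝄪 is 10 semitones, a half step wider than a major sixth, so the interval is augmented.

augmented sixth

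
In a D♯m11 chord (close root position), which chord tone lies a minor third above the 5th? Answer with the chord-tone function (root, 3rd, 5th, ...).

7th

The chord tones of D♯m11 (D♯ minor eleventh) are D♯–F♯–A♯–C♯–E♯–G♯.
The 5th is A♯. A minor third above A♯ is C♯.
C♯ is the chord's 7th.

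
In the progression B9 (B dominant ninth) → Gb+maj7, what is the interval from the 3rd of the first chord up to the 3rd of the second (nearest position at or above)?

d6

B9 (B dominant ninth) has D# as its 3rd, and Gb+maj7 has Bb as its 3rd.
6 letter names make it a sixth; at 7 semitones (a whole step narrower than major) the quality is diminished.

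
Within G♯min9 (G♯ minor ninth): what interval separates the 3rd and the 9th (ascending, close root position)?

M7

G♯m9: G♯-B-D♯-F♯-A♯.
The 3rd is B and the 9th is A♯.
Counting 7 letters and 11 half steps from B gives a major seventh.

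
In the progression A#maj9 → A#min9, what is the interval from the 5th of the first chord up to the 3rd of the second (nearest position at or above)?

minor sixth

A#maj9 has E# as its 5th, and A#min9 has C# as its 3rd.
From E# to C#: 8 semitones over a sixth = minor.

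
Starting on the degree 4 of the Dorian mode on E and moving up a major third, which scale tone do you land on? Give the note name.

The scale is E F# G A B C# D.
The degree 4 is A; a major third above that is C# — scale degree 6.

C#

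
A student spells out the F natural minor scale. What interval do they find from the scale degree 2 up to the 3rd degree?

Spelling the F natural minor scale: F G Ab Bb C Db Eb.
That puts G below Ab.
2 letter names make it a second; at 1 semitone (a half step narrower than major) the quality is minor.

minor second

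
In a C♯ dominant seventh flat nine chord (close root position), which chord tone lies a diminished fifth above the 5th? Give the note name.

D

Spelling the chord: C♯–E♯–G♯–B–D.
The 5th is G♯. A diminished fifth above G♯ is D.
D is the chord's 9th.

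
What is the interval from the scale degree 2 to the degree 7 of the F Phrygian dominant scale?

The scale runs F Gb A Bb C Db Eb.
That puts Gb below Eb.
Counting 6 letters and 9 half steps from Gb gives a major sixth.

major 6th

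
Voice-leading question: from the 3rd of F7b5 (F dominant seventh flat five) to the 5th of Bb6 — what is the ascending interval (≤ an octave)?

minor 6th

F7b5 (F dominant seventh flat five) has A as its 3rd, and Bb6 has F as its 5th.
From A to F: 8 semitones over a sixth = minor.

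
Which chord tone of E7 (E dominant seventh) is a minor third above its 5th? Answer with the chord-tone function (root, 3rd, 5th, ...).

E7 (E dominant seventh): E, G♯, B, D.
The 5th is B. A minor third above B is D.
D is the chord's 7th.

7th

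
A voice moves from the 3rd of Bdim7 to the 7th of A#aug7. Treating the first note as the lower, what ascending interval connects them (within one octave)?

Bdim7 has D as its 3rd, and A#aug7 has G# as its 7th.
From D to G#: 6 semitones over a fourth = augmented.

augmented fourth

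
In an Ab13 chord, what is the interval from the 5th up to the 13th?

Ab13 (Ab dominant thirteenth): Ab C Eb Gb Bb F.
That puts Eb below F.
Eb up to F spans 9 letter names and 14 semitones — a major ninth.

major 9th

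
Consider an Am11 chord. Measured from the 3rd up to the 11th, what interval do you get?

A minor eleventh: A-C-E-G-B-D.
So we need the interval from C up to D.
Counting 9 letters and 14 half steps from C gives a major ninth.

major ninth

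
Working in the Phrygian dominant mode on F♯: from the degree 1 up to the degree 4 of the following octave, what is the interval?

The scale runs F♯ G A♯ B C♯ D E.
The degree 1 is F♯ and the 4th degree (up an octave) is B.
Counting 11 letters and 17 half steps from F♯ gives a perfect eleventh.

P11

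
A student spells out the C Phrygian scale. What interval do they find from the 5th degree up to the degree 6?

The scale runs C Db Eb F G Ab Bb.
That puts G below Ab.
2 letter names make it a second; at 1 semitone (a half step narrower than major) the quality is minor.

minor second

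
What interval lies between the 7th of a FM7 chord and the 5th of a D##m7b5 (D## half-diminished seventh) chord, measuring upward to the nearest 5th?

The 7th of FM7 is E; the 5th of D##m7b5 (D## half-diminished seventh) is A#.
E up to A# is 6 semitones, a half step wider than a perfect fourth, so the interval is augmented.

augmented fourth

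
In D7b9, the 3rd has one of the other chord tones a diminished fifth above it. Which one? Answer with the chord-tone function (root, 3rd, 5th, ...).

Spelling the chord: D–F#–A–C–Eb.
The 3rd is F#. A diminished fifth above F# is C.
C is the chord's 7th.

7th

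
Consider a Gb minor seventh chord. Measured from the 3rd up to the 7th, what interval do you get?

perfect fifth

Gb minor seventh is spelled Gb Bbb Db Fb.
3rd = Bbb; 7th = Fb.
Counting 5 letters and 7 half steps from Bbb gives a perfect fifth.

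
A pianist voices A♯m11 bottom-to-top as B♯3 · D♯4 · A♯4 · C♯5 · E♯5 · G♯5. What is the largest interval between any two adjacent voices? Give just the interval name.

Adjacent intervals: B♯3→D♯4 = minor third; D♯4→A♯4 = perfect fifth; A♯4→C♯5 = minor third; C♯5→E♯5 = major third; E♯5→G♯5 = minor third.
The largest is D♯4 to A♯4, a perfect fifth (7 semitones).

perfect 5th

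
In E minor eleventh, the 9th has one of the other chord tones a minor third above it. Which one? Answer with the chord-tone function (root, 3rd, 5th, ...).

11th

Em11 (E minor eleventh): E, G, B, D, F#, A.
The 9th is F#. A minor third above F# is A.
A is the chord's 11th.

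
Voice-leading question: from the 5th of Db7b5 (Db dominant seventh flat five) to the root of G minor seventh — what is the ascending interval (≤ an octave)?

The 5th of Db7b5 (Db dominant seventh flat five) is Abb; the root of G minor seventh is G.
7 letter names make it a seventh; at 12 semitones (a half step wider than major) the quality is augmented.

augmented seventh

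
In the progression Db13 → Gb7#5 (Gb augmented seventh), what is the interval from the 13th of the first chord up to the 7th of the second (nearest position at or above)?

Db13 has Bb as its 13th, and Gb7#5 (Gb augmented seventh) has Fb as its 7th.
From Bb to Fb: 6 semitones over a fifth = diminished.

diminished 5th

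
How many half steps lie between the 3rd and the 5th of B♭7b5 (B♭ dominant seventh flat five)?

2

B♭7b5 (B♭ dominant seventh flat five) is spelled B♭ D F♭ A♭.
D to F♭ is a diminished third: 2 semitones.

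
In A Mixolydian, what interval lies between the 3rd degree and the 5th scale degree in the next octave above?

Spelling A Mixolydian: A B C# D E F# G.
So we need the interval from C# up to E.
From C# to E: 15 semitones over a tenth = minor.

minor tenth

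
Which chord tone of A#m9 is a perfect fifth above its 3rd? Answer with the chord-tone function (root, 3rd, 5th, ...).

A#m9: A# C# E# G# B#.
The 3rd is C#. A perfect fifth above C# is G#.
G# is the chord's 7th.

7th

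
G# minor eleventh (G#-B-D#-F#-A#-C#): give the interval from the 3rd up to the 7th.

3rd = B; 7th = F#.
From B to F# is 7 semitones, exactly the perfect fifth.

perfect fifth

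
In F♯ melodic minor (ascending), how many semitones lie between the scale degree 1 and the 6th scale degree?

The scale is F♯ G♯ A B C♯ D♯ E♯.
F♯ up to D♯ is a major sixth — 9 semitones.

9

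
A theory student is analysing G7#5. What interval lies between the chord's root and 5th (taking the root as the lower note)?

G augmented seventh: G–B–D♯–F.
So we need the interval from G up to D♯.
G up to D♯ is 8 semitones, a half step wider than a perfect fifth, so the interval is augmented.

augmented fifth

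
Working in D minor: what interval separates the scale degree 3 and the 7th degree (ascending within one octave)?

D natural minor: D E F G A B♭ C.
The scale degree 3 is F and the degree 7 is C.
F up to C spans 5 letter names and 7 semitones — a perfect fifth.

perfect 5th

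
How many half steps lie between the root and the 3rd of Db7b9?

Db7b9 is spelled Db–F–Ab–Cb–Ebb.
Db to F is a major third: 4 semitones.

4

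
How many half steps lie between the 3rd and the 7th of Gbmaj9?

7

Spelling the chord: Gb, Bb, Db, F, Ab.
Bb to F is a perfect fifth: 7 semitones.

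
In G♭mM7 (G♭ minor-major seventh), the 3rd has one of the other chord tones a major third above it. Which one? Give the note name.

Db

The chord tones of G♭mM7 are G♭, B𝄫, D♭, F.
The 3rd is B𝄫. A major third above B𝄫 is D♭.
D♭ is the chord's 5th.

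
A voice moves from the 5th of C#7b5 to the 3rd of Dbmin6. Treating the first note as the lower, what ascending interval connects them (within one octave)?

C#7b5 has G as its 5th, and Dbmin6 has Fb as its 3rd.
7 letter names make it a seventh; at 9 semitones (a whole step narrower than major) the quality is diminished.

diminished seventh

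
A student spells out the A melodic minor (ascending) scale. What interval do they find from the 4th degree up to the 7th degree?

augmented 4th

A melodic minor: A B C D E F♯ G♯.
So we need the interval from D up to G♯.
D up to G♯ is 6 semitones, a half step wider than a perfect fourth, so the interval is augmented.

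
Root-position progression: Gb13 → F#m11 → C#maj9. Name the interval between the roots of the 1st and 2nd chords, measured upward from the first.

The roots are Gb and F#.
Gb up to F# is 12 semitones, a half step wider than a major seventh, so the interval is augmented.

A7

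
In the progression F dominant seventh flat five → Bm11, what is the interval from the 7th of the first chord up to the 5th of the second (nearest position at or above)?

augmented 2nd

The 7th of F dominant seventh flat five is Eb; the 5th of Bm11 is F#.
Eb up to F# is 3 semitones, a half step wider than a major second, so the interval is augmented.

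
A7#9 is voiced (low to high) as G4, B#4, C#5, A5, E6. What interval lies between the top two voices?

Those voices are A5 and E6.
A up to E spans 5 letter names and 7 semitones — a perfect fifth.

perfect 5th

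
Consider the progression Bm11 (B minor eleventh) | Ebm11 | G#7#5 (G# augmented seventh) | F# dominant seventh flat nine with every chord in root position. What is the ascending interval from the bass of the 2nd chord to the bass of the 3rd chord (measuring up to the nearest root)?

The roots are Eb and G#.
3 letter names make it a third; at 5 semitones (a half step wider than major) the quality is augmented.

augmented third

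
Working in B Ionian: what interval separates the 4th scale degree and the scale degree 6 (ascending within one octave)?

The scale runs B C# D# E F# G# A#.
So we need the interval from E up to G#.
E up to G# spans 3 letter names and 4 semitones — a major third.

major third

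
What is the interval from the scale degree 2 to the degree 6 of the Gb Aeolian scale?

The scale runs Gb Ab Bbb Cb Db Ebb Fb.
The scale degree 2 is Ab and the degree 6 is Ebb.
Ab up to Ebb is 6 semitones, a half step narrower than a perfect fifth, so the interval is diminished.

diminished fifth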